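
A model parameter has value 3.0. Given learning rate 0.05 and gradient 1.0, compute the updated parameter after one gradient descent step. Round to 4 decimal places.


w_new = w_old - lr * gradient
= 3.0 - 0.05 * 1.0
= 3.0 - (0.05)
= 2.9500

2.9500


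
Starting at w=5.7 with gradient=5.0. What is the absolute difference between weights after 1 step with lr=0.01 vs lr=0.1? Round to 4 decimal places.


With lr=0.01: w_new = 5.7 - 0.01 * 5.0 = 5.65
With lr=0.1: w_new = 5.7 - 0.1 * 5.0 = 5.2
Absolute difference = |5.65 - 5.2|
= 0.4500

0.4500


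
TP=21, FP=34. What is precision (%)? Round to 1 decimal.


Precision = TP / (TP + FP) * 100
= 21 / (21 + 34)
= 21 / 55
= 0.3818
= 38.2%

38.2


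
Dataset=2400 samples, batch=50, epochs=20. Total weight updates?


Iterations per epoch = 2400 / 50 = 48
Total updates = iterations_per_epoch * epochs
= 48 * 20
= 960

960


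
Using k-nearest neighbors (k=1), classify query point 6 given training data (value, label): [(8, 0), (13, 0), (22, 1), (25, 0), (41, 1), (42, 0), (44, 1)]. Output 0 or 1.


Distances from query 6:
Point 8 (class 0): distance = 2
K=1 nearest neighbors: classes = [0]
Votes for class 1: 0 / 1
Majority vote => class 0

0


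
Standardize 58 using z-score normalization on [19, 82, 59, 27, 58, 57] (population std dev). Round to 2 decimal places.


Mean = (19 + 82 + 59 + 27 + 58 + 57) / 6 = 50.3333
Variance = sum((x_i - mean)^2) / n = 451.2222
Std = sqrt(451.2222) = 21.242
Z = (x - mean) / std
= (58 - 50.3333) / 21.242
= 7.6667 / 21.242
= 0.36

0.36


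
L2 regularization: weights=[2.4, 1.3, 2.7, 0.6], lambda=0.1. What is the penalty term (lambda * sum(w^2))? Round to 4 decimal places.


Squaring each weight:
2.4^2 = 5.76
1.3^2 = 1.69
2.7^2 = 7.29
0.6^2 = 0.36
Sum of squares = 15.1
Penalty = 0.1 * 15.1 = 1.5100

1.5100


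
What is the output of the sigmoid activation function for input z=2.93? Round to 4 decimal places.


sigmoid(z) = 1 / (1 + exp(-z))
exp(-(2.93)) = exp(-2.93) = 0.0534
1 + 0.0534 = 1.0534
1 / 1.0534 = 0.9493

0.9493


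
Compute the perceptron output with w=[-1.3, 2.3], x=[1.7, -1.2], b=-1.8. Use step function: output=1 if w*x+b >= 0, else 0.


z = w . x + b
= -1.3*1.7 + 2.3*-1.2 + -1.8
= -2.21 + -2.76 + -1.8
= -4.97 + -1.8
= -6.77
Since z = -6.77 < 0, output = 0

0


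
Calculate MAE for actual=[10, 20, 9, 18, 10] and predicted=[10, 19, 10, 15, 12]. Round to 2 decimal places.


Absolute errors: [0, 1, 1, 3, 2]
Sum of absolute errors = 7
MAE = 7 / 5 = 1.40

1.40


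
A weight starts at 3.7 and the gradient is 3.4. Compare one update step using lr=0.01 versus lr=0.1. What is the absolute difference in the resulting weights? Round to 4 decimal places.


With lr=0.01: w_new = 3.7 - 0.01 * 3.4 = 3.666
With lr=0.1: w_new = 3.7 - 0.1 * 3.4 = 3.36
Absolute difference = |3.666 - 3.36|
= 0.3060

0.3060


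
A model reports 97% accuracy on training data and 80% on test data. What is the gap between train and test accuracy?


Gap = train_accuracy - test_accuracy
= 97 - 80
= 17%
This gap suggests the model is overfitting.

17


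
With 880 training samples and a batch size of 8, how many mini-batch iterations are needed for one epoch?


Iterations per epoch = dataset_size / batch_size
= 880 / 8
= 110

110


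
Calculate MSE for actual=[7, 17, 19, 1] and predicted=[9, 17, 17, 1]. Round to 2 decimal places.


Differences: [-2, 0, 2, 0]
Squared errors: [4, 0, 4, 0]
Sum of squared errors = 8
MSE = 8 / 4 = 2.00

2.00


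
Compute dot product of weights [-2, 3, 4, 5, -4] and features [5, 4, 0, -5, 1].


Element-wise products:
-2 * 5 = -10
3 * 4 = 12
4 * 0 = 0
5 * -5 = -25
-4 * 1 = -4
Sum = -10 + 12 + 0 + -25 + -4
= -27

-27


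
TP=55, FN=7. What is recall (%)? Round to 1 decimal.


Recall = TP / (TP + FN) * 100
= 55 / (55 + 7)
= 55 / 62
= 0.8871
= 88.7%

88.7


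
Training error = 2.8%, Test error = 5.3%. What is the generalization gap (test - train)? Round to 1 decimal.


Generalization gap = test_error - train_error
= 5.3 - 2.8
= 2.5%
A moderate gap.

2.5


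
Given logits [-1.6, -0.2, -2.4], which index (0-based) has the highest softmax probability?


Softmax is a monotonic transformation, so it preserves the argmax.
We need to find the index of the maximum logit.
Index 0: -1.6
Index 1: -0.2
Index 2: -2.4
Maximum logit = -0.2 at index 1

1


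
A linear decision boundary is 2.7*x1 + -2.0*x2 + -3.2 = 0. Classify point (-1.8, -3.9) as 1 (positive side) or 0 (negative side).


Compute 2.7 * -1.8 + -2.0 * -3.9 + -3.2
= -4.86 + 7.8 + -3.2
= -0.26
Since -0.26 < 0, the point is on the negative side.

0


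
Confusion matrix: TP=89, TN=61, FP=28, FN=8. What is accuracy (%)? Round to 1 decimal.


Accuracy = (TP + TN) / (TP + TN + FP + FN) * 100
= (89 + 61) / (89 + 61 + 28 + 8)
= 150 / 186
= 0.8065
= 80.6%

80.6


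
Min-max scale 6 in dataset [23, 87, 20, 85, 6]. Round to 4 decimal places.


Min = 6, Max = 87
Range = 87 - 6 = 81
Scaled = (x - min) / (max - min)
= (6 - 6) / 81
= 0 / 81
= 0.0000

0.0000


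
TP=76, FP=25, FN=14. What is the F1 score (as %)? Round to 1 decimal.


Precision = TP / (TP + FP) = 76 / 101 = 0.7525
Recall = TP / (TP + FN) = 76 / 90 = 0.8444
F1 = 2 * P * R / (P + R)
= 2 * 0.7525 * 0.8444 / (0.7525 + 0.8444)
= 1.2708 / 1.5969
= 0.7958
As percentage: 79.6%

79.6


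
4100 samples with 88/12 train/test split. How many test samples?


Train samples = 4100 * 88% = 3608
Test samples = 4100 - 3608
= 492

492


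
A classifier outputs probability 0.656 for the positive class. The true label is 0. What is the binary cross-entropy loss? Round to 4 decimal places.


For y=0: Loss = -log(1-p)
= -log(1 - 0.656)
= -log(0.344)
= -(-1.0671)
= 1.0671

1.0671


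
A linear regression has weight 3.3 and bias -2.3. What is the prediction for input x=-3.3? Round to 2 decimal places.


y = 3.3 * -3.3 + (-2.3)
= -10.89 + (-2.3)
= -13.19

-13.19


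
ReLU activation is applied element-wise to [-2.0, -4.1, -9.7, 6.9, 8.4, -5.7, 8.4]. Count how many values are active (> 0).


ReLU(x) = max(0, x) for each element:
ReLU(-2.0) = 0
ReLU(-4.1) = 0
ReLU(-9.7) = 0
ReLU(6.9) = 6.9
ReLU(8.4) = 8.4
ReLU(-5.7) = 0
ReLU(8.4) = 8.4
Active neurons (>0): 3

3


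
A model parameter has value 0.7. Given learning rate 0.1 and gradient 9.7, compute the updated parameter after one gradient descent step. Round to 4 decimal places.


w_new = w_old - lr * gradient
= 0.7 - 0.1 * 9.7
= 0.7 - (0.97)
= -0.2700

-0.2700


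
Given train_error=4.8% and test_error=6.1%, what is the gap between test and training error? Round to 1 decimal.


Generalization gap = test_error - train_error
= 6.1 - 4.8
= 1.3%
A small gap suggests good generalization.

1.3


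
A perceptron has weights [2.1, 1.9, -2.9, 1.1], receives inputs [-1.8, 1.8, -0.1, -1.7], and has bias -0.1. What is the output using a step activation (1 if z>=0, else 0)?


z = w . x + b
= 2.1*-1.8 + 1.9*1.8 + -2.9*-0.1 + 1.1*-1.7 + -0.1
= -3.78 + 3.42 + 0.29 + -1.87 + -0.1
= -1.94 + -0.1
= -2.04
Since z = -2.04 < 0, output = 0

0


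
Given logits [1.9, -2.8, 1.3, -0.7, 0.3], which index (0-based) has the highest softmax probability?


Softmax is a monotonic transformation, so it preserves the argmax.
We need to find the index of the maximum logit.
Index 0: 1.9
Index 1: -2.8
Index 2: 1.3
Index 3: -0.7
Index 4: 0.3
Maximum logit = 1.9 at index 0

0


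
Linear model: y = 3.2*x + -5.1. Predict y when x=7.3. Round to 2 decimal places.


y = 3.2 * 7.3 + (-5.1)
= 23.36 + (-5.1)
= 18.26

18.26


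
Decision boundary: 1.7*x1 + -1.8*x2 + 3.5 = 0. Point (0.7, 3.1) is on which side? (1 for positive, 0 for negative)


Compute 1.7 * 0.7 + -1.8 * 3.1 + 3.5
= 1.19 + -5.58 + 3.5
= -0.89
Since -0.89 < 0, the point is on the negative side.

0


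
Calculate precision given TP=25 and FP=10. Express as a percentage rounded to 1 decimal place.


Precision = TP / (TP + FP) * 100
= 25 / (25 + 10)
= 25 / 35
= 0.7143
= 71.4%

71.4


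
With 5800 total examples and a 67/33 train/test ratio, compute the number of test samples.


Train samples = 5800 * 67% = 3886
Test samples = 5800 - 3886
= 1914

1914


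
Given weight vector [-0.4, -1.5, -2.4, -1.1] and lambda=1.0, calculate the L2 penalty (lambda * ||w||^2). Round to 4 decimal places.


Squaring each weight:
(-0.4)^2 = 0.16
(-1.5)^2 = 2.25
(-2.4)^2 = 5.76
(-1.1)^2 = 1.21
Sum of squares = 9.38
Penalty = 1.0 * 9.38 = 9.3800

9.3800


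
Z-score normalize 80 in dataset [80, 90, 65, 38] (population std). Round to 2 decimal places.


Mean = (80 + 90 + 65 + 38) / 4 = 68.25
Variance = sum((x_i - mean)^2) / n = 384.1875
Std = sqrt(384.1875) = 19.6007
Z = (x - mean) / std
= (80 - 68.25) / 19.6007
= 11.75 / 19.6007
= 0.60

0.60


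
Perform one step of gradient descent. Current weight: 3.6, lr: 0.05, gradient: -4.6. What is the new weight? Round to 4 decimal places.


w_new = w_old - lr * gradient
= 3.6 - 0.05 * -4.6
= 3.6 - (-0.23)
= 3.8300

3.8300


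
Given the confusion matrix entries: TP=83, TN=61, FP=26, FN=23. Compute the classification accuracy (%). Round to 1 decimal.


Accuracy = (TP + TN) / (TP + TN + FP + FN) * 100
= (83 + 61) / (83 + 61 + 26 + 23)
= 144 / 193
= 0.7461
= 74.6%

74.6


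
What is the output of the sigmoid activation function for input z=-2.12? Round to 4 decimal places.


sigmoid(z) = 1 / (1 + exp(-z))
exp(-(-2.12)) = exp(2.12) = 8.3311
1 + 8.3311 = 9.3311
1 / 9.3311 = 0.1072

0.1072


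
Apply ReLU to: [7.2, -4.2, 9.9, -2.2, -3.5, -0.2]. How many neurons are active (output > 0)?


ReLU(x) = max(0, x) for each element:
ReLU(7.2) = 7.2
ReLU(-4.2) = 0
ReLU(9.9) = 9.9
ReLU(-2.2) = 0
ReLU(-3.5) = 0
ReLU(-0.2) = 0
Active neurons (>0): 2

2


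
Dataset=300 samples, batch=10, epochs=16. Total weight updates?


Iterations per epoch = 300 / 10 = 30
Total updates = iterations_per_epoch * epochs
= 30 * 16
= 480

480


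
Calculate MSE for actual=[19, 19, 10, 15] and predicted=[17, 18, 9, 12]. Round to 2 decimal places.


Differences: [2, 1, 1, 3]
Squared errors: [4, 1, 1, 9]
Sum of squared errors = 15
MSE = 15 / 4 = 3.75

3.75


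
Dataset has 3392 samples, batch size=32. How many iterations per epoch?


Iterations per epoch = dataset_size / batch_size
= 3392 / 32
= 106

106


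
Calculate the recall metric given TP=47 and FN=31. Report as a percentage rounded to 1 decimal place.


Recall = TP / (TP + FN) * 100
= 47 / (47 + 31)
= 47 / 78
= 0.6026
= 60.3%

60.3


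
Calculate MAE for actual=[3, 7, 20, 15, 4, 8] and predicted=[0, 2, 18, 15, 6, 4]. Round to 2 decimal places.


Absolute errors: [3, 5, 2, 0, 2, 4]
Sum of absolute errors = 16
MAE = 16 / 6 = 2.67

2.67


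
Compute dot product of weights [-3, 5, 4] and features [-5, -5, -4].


Element-wise products:
-3 * -5 = 15
5 * -5 = -25
4 * -4 = -16
Sum = 15 + -25 + -16
= -26

-26


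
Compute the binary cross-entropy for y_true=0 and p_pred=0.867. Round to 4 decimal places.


For y=0: Loss = -log(1-p)
= -log(1 - 0.867)
= -log(0.133)
= -(-2.0174)
= 2.0174

2.0174


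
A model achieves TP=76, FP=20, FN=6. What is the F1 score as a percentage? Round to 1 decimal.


Precision = TP / (TP + FP) = 76 / 96 = 0.7917
Recall = TP / (TP + FN) = 76 / 82 = 0.9268
F1 = 2 * P * R / (P + R)
= 2 * 0.7917 * 0.9268 / (0.7917 + 0.9268)
= 1.4675 / 1.7185
= 0.8539
As percentage: 85.4%

85.4


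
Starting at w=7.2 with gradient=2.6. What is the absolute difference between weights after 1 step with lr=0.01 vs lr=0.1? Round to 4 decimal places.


With lr=0.01: w_new = 7.2 - 0.01 * 2.6 = 7.174
With lr=0.1: w_new = 7.2 - 0.1 * 2.6 = 6.94
Absolute difference = |7.174 - 6.94|
= 0.2340

0.2340


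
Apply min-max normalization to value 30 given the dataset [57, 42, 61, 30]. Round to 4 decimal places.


Min = 30, Max = 61
Range = 61 - 30 = 31
Scaled = (x - min) / (max - min)
= (30 - 30) / 31
= 0 / 31
= 0.0000

0.0000


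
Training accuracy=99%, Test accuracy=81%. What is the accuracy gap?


Gap = train_accuracy - test_accuracy
= 99 - 81
= 18%
This gap suggests the model is overfitting.

18


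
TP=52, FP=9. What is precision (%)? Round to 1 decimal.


Precision = TP / (TP + FP) * 100
= 52 / (52 + 9)
= 52 / 61
= 0.8525
= 85.2%

85.2


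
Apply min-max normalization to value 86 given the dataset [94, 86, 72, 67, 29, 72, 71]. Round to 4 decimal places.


Min = 29, Max = 94
Range = 94 - 29 = 65
Scaled = (x - min) / (max - min)
= (86 - 29) / 65
= 57 / 65
= 0.8769

0.8769


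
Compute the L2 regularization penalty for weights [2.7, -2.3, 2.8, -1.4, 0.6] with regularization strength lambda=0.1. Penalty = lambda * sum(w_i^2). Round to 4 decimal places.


Squaring each weight:
2.7^2 = 7.29
(-2.3)^2 = 5.29
2.8^2 = 7.84
(-1.4)^2 = 1.96
0.6^2 = 0.36
Sum of squares = 22.74
Penalty = 0.1 * 22.74 = 2.2740

2.2740


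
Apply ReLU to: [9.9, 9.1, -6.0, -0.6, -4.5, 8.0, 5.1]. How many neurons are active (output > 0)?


ReLU(x) = max(0, x) for each element:
ReLU(9.9) = 9.9
ReLU(9.1) = 9.1
ReLU(-6.0) = 0
ReLU(-0.6) = 0
ReLU(-4.5) = 0
ReLU(8.0) = 8.0
ReLU(5.1) = 5.1
Active neurons (>0): 4

4


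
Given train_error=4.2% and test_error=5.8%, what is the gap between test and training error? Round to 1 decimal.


Generalization gap = test_error - train_error
= 5.8 - 4.2
= 1.6%
A small gap suggests good generalization.

1.6


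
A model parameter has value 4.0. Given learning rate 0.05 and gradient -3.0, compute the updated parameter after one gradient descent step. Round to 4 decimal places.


w_new = w_old - lr * gradient
= 4.0 - 0.05 * -3.0
= 4.0 - (-0.15)
= 4.1500

4.1500


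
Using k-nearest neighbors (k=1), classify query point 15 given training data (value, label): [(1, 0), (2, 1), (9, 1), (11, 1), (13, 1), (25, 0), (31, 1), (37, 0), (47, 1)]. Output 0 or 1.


Distances from query 15:
Point 13 (class 1): distance = 2
K=1 nearest neighbors: classes = [1]
Votes for class 1: 1 / 1
Majority vote => class 1

1


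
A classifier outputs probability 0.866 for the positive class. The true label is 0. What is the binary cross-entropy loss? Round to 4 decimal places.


For y=0: Loss = -log(1-p)
= -log(1 - 0.866)
= -log(0.134)
= -(-2.0099)
= 2.0099

2.0099


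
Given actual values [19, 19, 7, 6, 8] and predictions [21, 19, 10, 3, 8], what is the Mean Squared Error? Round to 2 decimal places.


Differences: [-2, 0, -3, 3, 0]
Squared errors: [4, 0, 9, 9, 0]
Sum of squared errors = 22
MSE = 22 / 5 = 4.40

4.40


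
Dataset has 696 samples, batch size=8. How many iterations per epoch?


Iterations per epoch = dataset_size / batch_size
= 696 / 8
= 87

87


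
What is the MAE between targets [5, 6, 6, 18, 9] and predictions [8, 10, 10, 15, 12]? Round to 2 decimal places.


Absolute errors: [3, 4, 4, 3, 3]
Sum of absolute errors = 17
MAE = 17 / 5 = 3.40

3.40


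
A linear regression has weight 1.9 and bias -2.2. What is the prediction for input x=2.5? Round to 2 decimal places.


y = 1.9 * 2.5 + (-2.2)
= 4.75 + (-2.2)
= 2.55

2.55


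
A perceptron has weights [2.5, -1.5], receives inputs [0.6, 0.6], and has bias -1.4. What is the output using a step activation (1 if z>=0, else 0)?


z = w . x + b
= 2.5*0.6 + -1.5*0.6 + -1.4
= 1.5 + -0.9 + -1.4
= 0.6 + -1.4
= -0.8
Since z = -0.8 < 0, output = 0

0


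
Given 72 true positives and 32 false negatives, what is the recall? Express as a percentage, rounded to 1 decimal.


Recall = TP / (TP + FN) * 100
= 72 / (72 + 32)
= 72 / 104
= 0.6923
= 69.2%

69.2


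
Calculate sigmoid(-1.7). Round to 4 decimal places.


sigmoid(z) = 1 / (1 + exp(-z))
exp(-(-1.7)) = exp(1.7) = 5.4739
1 + 5.4739 = 6.4739
1 / 6.4739 = 0.1545

0.1545


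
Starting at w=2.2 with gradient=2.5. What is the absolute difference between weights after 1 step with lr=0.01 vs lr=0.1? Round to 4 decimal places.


With lr=0.01: w_new = 2.2 - 0.01 * 2.5 = 2.175
With lr=0.1: w_new = 2.2 - 0.1 * 2.5 = 1.95
Absolute difference = |2.175 - 1.95|
= 0.2250

0.2250


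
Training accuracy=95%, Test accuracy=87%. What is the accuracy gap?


Gap = train_accuracy - test_accuracy
= 95 - 87
= 8%
This moderate gap may indicate mild overfitting.

8


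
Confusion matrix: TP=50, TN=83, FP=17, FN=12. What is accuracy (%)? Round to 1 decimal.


Accuracy = (TP + TN) / (TP + TN + FP + FN) * 100
= (50 + 83) / (50 + 83 + 17 + 12)
= 133 / 162
= 0.821
= 82.1%

82.1


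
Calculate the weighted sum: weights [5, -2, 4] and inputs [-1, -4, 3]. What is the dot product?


Element-wise products:
5 * -1 = -5
-2 * -4 = 8
4 * 3 = 12
Sum = -5 + 8 + 12
= 15

15


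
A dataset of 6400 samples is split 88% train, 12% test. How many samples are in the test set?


Train samples = 6400 * 88% = 5632
Test samples = 6400 - 5632
= 768

768


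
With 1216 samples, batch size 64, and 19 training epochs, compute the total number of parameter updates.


Iterations per epoch = 1216 / 64 = 19
Total updates = iterations_per_epoch * epochs
= 19 * 19
= 361

361


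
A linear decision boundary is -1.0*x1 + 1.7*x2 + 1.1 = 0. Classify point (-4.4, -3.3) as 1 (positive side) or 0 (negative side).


Compute -1.0 * -4.4 + 1.7 * -3.3 + 1.1
= 4.4 + -5.61 + 1.1
= -0.11
Since -0.11 < 0, the point is on the negative side.

0


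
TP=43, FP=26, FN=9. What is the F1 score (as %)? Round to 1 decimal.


Precision = TP / (TP + FP) = 43 / 69 = 0.6232
Recall = TP / (TP + FN) = 43 / 52 = 0.8269
F1 = 2 * P * R / (P + R)
= 2 * 0.6232 * 0.8269 / (0.6232 + 0.8269)
= 1.0307 / 1.4501
= 0.7107
As percentage: 71.1%

71.1


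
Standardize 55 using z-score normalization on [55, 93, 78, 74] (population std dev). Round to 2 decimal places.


Mean = (55 + 93 + 78 + 74) / 4 = 75.0
Variance = sum((x_i - mean)^2) / n = 183.5
Std = sqrt(183.5) = 13.5462
Z = (x - mean) / std
= (55 - 75.0) / 13.5462
= -20.0 / 13.5462
= -1.48

-1.48


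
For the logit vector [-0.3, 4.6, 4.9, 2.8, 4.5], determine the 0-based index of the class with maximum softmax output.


Softmax is a monotonic transformation, so it preserves the argmax.
We need to find the index of the maximum logit.
Index 0: -0.3
Index 1: 4.6
Index 2: 4.9
Index 3: 2.8
Index 4: 4.5
Maximum logit = 4.9 at index 2

2


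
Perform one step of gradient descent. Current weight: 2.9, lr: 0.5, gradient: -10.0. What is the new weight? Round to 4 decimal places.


w_new = w_old - lr * gradient
= 2.9 - 0.5 * -10.0
= 2.9 - (-5.0)
= 7.9000

7.9000


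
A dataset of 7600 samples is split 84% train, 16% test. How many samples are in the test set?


Train samples = 7600 * 84% = 6384
Test samples = 7600 - 6384
= 1216

1216


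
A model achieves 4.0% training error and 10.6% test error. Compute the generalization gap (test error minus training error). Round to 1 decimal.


Generalization gap = test_error - train_error
= 10.6 - 4.0
= 6.6%
A moderate gap.

6.6


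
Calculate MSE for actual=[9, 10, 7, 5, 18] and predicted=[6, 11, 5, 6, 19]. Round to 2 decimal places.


Differences: [3, -1, 2, -1, -1]
Squared errors: [9, 1, 4, 1, 1]
Sum of squared errors = 16
MSE = 16 / 5 = 3.20

3.20


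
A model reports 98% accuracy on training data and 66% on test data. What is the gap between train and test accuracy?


Gap = train_accuracy - test_accuracy
= 98 - 66
= 32%
This large gap strongly indicates overfitting.

32


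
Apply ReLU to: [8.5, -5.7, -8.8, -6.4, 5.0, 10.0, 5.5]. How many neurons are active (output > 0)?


ReLU(x) = max(0, x) for each element:
ReLU(8.5) = 8.5
ReLU(-5.7) = 0
ReLU(-8.8) = 0
ReLU(-6.4) = 0
ReLU(5.0) = 5.0
ReLU(10.0) = 10.0
ReLU(5.5) = 5.5
Active neurons (>0): 4

4


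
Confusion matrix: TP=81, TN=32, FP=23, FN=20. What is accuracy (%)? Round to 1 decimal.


Accuracy = (TP + TN) / (TP + TN + FP + FN) * 100
= (81 + 32) / (81 + 32 + 23 + 20)
= 113 / 156
= 0.7244
= 72.4%

72.4


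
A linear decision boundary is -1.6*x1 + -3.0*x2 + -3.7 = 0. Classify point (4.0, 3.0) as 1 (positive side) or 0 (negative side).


Compute -1.6 * 4.0 + -3.0 * 3.0 + -3.7
= -6.4 + -9.0 + -3.7
= -19.1
Since -19.1 < 0, the point is on the negative side.

0


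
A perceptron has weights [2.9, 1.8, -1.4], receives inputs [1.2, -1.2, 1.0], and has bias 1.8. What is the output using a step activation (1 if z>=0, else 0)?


z = w . x + b
= 2.9*1.2 + 1.8*-1.2 + -1.4*1.0 + 1.8
= 3.48 + -2.16 + -1.4 + 1.8
= -0.08 + 1.8
= 1.72
Since z = 1.72 >= 0, output = 1

1


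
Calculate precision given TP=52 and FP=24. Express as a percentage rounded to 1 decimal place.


Precision = TP / (TP + FP) * 100
= 52 / (52 + 24)
= 52 / 76
= 0.6842
= 68.4%

68.4


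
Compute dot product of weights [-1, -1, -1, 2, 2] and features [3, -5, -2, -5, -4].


Element-wise products:
-1 * 3 = -3
-1 * -5 = 5
-1 * -2 = 2
2 * -5 = -10
2 * -4 = -8
Sum = -3 + 5 + 2 + -10 + -8
= -14

-14


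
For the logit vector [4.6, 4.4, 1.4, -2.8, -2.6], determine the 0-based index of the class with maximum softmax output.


Softmax is a monotonic transformation, so it preserves the argmax.
We need to find the index of the maximum logit.
Index 0: 4.6
Index 1: 4.4
Index 2: 1.4
Index 3: -2.8
Index 4: -2.6
Maximum logit = 4.6 at index 0

0


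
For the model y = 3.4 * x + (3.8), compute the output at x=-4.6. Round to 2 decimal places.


y = 3.4 * -4.6 + (3.8)
= -15.64 + (3.8)
= -11.84

-11.84


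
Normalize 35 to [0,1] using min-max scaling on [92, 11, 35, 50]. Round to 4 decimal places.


Min = 11, Max = 92
Range = 92 - 11 = 81
Scaled = (x - min) / (max - min)
= (35 - 11) / 81
= 24 / 81
= 0.2963

0.2963


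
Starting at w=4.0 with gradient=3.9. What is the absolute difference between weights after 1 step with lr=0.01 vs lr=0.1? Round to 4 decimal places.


With lr=0.01: w_new = 4.0 - 0.01 * 3.9 = 3.961
With lr=0.1: w_new = 4.0 - 0.1 * 3.9 = 3.61
Absolute difference = |3.961 - 3.61|
= 0.3510

0.3510


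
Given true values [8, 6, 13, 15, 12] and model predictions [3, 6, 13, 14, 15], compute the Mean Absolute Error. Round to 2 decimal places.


Absolute errors: [5, 0, 0, 1, 3]
Sum of absolute errors = 9
MAE = 9 / 5 = 1.80

1.80


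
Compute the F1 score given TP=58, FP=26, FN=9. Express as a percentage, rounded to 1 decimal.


Precision = TP / (TP + FP) = 58 / 84 = 0.6905
Recall = TP / (TP + FN) = 58 / 67 = 0.8657
F1 = 2 * P * R / (P + R)
= 2 * 0.6905 * 0.8657 / (0.6905 + 0.8657)
= 1.1955 / 1.5561
= 0.7682
As percentage: 76.8%

76.8


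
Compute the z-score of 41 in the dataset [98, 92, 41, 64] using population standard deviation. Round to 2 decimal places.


Mean = (98 + 92 + 41 + 64) / 4 = 73.75
Variance = sum((x_i - mean)^2) / n = 522.1875
Std = sqrt(522.1875) = 22.8514
Z = (x - mean) / std
= (41 - 73.75) / 22.8514
= -32.75 / 22.8514
= -1.43

-1.43


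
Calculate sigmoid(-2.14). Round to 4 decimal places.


sigmoid(z) = 1 / (1 + exp(-z))
exp(-(-2.14)) = exp(2.14) = 8.4994
1 + 8.4994 = 9.4994
1 / 9.4994 = 0.1053

0.1053


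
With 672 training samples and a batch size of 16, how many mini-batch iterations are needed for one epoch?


Iterations per epoch = dataset_size / batch_size
= 672 / 16
= 42

42


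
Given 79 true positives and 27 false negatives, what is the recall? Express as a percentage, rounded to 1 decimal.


Recall = TP / (TP + FN) * 100
= 79 / (79 + 27)
= 79 / 106
= 0.7453
= 74.5%

74.5


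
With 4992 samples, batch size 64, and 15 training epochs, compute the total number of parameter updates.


Iterations per epoch = 4992 / 64 = 78
Total updates = iterations_per_epoch * epochs
= 78 * 15
= 1170

1170


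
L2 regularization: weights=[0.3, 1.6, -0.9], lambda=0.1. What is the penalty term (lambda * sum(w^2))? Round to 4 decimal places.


Squaring each weight:
0.3^2 = 0.09
1.6^2 = 2.56
(-0.9)^2 = 0.81
Sum of squares = 3.46
Penalty = 0.1 * 3.46 = 0.3460

0.3460


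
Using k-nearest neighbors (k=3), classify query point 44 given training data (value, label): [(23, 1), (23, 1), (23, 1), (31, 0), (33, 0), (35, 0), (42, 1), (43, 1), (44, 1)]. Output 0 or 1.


Distances from query 44:
Point 44 (class 1): distance = 0
Point 43 (class 1): distance = 1
Point 42 (class 1): distance = 2
K=3 nearest neighbors: classes = [1, 1, 1]
Votes for class 1: 3 / 3
Majority vote => class 1

1


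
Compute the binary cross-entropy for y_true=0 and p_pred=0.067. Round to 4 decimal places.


For y=0: Loss = -log(1-p)
= -log(1 - 0.067)
= -log(0.933)
= -(-0.0694)
= 0.0694

0.0694


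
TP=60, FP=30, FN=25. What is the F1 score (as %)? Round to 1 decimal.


Precision = TP / (TP + FP) = 60 / 90 = 0.6667
Recall = TP / (TP + FN) = 60 / 85 = 0.7059
F1 = 2 * P * R / (P + R)
= 2 * 0.6667 * 0.7059 / (0.6667 + 0.7059)
= 0.9412 / 1.3725
= 0.6857
As percentage: 68.6%

68.6


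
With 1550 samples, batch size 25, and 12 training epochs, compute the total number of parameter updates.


Iterations per epoch = 1550 / 25 = 62
Total updates = iterations_per_epoch * epochs
= 62 * 12
= 744

744


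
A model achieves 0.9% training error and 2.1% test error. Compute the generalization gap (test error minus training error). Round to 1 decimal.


Generalization gap = test_error - train_error
= 2.1 - 0.9
= 1.2%
A small gap suggests good generalization.

1.2


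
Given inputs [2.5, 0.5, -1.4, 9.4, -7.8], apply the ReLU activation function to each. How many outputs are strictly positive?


ReLU(x) = max(0, x) for each element:
ReLU(2.5) = 2.5
ReLU(0.5) = 0.5
ReLU(-1.4) = 0
ReLU(9.4) = 9.4
ReLU(-7.8) = 0
Active neurons (>0): 3

3


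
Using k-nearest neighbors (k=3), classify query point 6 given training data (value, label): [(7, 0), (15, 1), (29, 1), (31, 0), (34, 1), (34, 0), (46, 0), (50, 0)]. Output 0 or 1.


Distances from query 6:
Point 7 (class 0): distance = 1
Point 15 (class 1): distance = 9
Point 29 (class 1): distance = 23
K=3 nearest neighbors: classes = [0, 1, 1]
Votes for class 1: 2 / 3
Majority vote => class 1

1


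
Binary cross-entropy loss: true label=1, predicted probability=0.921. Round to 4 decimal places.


For y=1: Loss = -log(p)
= -log(0.921)
= -(-0.0823)
= 0.0823

0.0823


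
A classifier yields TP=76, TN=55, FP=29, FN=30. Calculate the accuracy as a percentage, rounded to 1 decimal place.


Accuracy = (TP + TN) / (TP + TN + FP + FN) * 100
= (76 + 55) / (76 + 55 + 29 + 30)
= 131 / 190
= 0.6895
= 68.9%

68.9


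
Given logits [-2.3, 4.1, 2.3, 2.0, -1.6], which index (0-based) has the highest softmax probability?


Softmax is a monotonic transformation, so it preserves the argmax.
We need to find the index of the maximum logit.
Index 0: -2.3
Index 1: 4.1
Index 2: 2.3
Index 3: 2.0
Index 4: -1.6
Maximum logit = 4.1 at index 1

1


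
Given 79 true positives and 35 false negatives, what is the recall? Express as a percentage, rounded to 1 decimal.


Recall = TP / (TP + FN) * 100
= 79 / (79 + 35)
= 79 / 114
= 0.693
= 69.3%

69.3


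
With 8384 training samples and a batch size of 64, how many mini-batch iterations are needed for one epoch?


Iterations per epoch = dataset_size / batch_size
= 8384 / 64
= 131

131


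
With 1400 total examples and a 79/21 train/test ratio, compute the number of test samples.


Train samples = 1400 * 79% = 1106
Test samples = 1400 - 1106
= 294

294


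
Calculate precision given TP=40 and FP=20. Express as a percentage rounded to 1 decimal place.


Precision = TP / (TP + FP) * 100
= 40 / (40 + 20)
= 40 / 60
= 0.6667
= 66.7%

66.7


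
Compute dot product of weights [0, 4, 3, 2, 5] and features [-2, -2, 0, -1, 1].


Element-wise products:
0 * -2 = 0
4 * -2 = -8
3 * 0 = 0
2 * -1 = -2
5 * 1 = 5
Sum = 0 + -8 + 0 + -2 + 5
= -5

-5


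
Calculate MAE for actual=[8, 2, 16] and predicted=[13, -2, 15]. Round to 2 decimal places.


Absolute errors: [5, 4, 1]
Sum of absolute errors = 10
MAE = 10 / 3 = 3.33

3.33


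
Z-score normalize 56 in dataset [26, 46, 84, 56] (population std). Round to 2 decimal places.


Mean = (26 + 46 + 84 + 56) / 4 = 53.0
Variance = sum((x_i - mean)^2) / n = 437.0
Std = sqrt(437.0) = 20.9045
Z = (x - mean) / std
= (56 - 53.0) / 20.9045
= 3.0 / 20.9045
= 0.14

0.14


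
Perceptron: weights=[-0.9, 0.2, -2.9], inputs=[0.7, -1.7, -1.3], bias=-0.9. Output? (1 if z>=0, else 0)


z = w . x + b
= -0.9*0.7 + 0.2*-1.7 + -2.9*-1.3 + -0.9
= -0.63 + -0.34 + 3.77 + -0.9
= 2.8 + -0.9
= 1.9
Since z = 1.9 >= 0, output = 1

1


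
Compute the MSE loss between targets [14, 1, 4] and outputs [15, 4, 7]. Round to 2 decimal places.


Differences: [-1, -3, -3]
Squared errors: [1, 9, 9]
Sum of squared errors = 19
MSE = 19 / 3 = 6.33

6.33


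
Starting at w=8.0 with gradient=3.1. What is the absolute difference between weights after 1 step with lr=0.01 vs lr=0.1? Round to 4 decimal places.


With lr=0.01: w_new = 8.0 - 0.01 * 3.1 = 7.969
With lr=0.1: w_new = 8.0 - 0.1 * 3.1 = 7.69
Absolute difference = |7.969 - 7.69|
= 0.2790

0.2790


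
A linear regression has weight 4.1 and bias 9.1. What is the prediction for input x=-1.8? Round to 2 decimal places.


y = 4.1 * -1.8 + (9.1)
= -7.38 + (9.1)
= 1.72

1.72


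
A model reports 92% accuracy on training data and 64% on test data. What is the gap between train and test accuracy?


Gap = train_accuracy - test_accuracy
= 92 - 64
= 28%
This large gap strongly indicates overfitting.

28


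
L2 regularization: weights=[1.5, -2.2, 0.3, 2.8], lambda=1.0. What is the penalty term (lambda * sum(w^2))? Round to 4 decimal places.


Squaring each weight:
1.5^2 = 2.25
(-2.2)^2 = 4.84
0.3^2 = 0.09
2.8^2 = 7.84
Sum of squares = 15.02
Penalty = 1.0 * 15.02 = 15.0200

15.0200


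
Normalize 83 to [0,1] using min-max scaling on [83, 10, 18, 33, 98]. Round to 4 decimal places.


Min = 10, Max = 98
Range = 98 - 10 = 88
Scaled = (x - min) / (max - min)
= (83 - 10) / 88
= 73 / 88
= 0.8295

0.8295


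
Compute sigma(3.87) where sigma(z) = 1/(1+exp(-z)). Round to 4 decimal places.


sigmoid(z) = 1 / (1 + exp(-z))
exp(-(3.87)) = exp(-3.87) = 0.0209
1 + 0.0209 = 1.0209
1 / 1.0209 = 0.9796

0.9796


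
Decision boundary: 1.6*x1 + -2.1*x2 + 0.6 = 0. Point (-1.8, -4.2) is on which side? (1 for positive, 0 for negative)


Compute 1.6 * -1.8 + -2.1 * -4.2 + 0.6
= -2.88 + 8.82 + 0.6
= 6.54
Since 6.54 >= 0, the point is on the positive side.

1


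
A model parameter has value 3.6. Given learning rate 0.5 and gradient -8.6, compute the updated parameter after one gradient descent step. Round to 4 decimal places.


w_new = w_old - lr * gradient
= 3.6 - 0.5 * -8.6
= 3.6 - (-4.3)
= 7.9000

7.9000


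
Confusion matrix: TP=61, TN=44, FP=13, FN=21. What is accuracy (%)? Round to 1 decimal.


Accuracy = (TP + TN) / (TP + TN + FP + FN) * 100
= (61 + 44) / (61 + 44 + 13 + 21)
= 105 / 139
= 0.7554
= 75.5%

75.5


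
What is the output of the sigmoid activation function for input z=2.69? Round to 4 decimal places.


sigmoid(z) = 1 / (1 + exp(-z))
exp(-(2.69)) = exp(-2.69) = 0.0679
1 + 0.0679 = 1.0679
1 / 1.0679 = 0.9364

0.9364


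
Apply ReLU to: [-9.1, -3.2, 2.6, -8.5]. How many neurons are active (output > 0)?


ReLU(x) = max(0, x) for each element:
ReLU(-9.1) = 0
ReLU(-3.2) = 0
ReLU(2.6) = 2.6
ReLU(-8.5) = 0
Active neurons (>0): 1

1


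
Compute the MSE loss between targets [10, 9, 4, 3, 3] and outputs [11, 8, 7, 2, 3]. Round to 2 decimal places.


Differences: [-1, 1, -3, 1, 0]
Squared errors: [1, 1, 9, 1, 0]
Sum of squared errors = 12
MSE = 12 / 5 = 2.40

2.40


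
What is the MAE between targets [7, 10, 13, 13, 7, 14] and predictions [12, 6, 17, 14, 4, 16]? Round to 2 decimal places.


Absolute errors: [5, 4, 4, 1, 3, 2]
Sum of absolute errors = 19
MAE = 19 / 6 = 3.17

3.17


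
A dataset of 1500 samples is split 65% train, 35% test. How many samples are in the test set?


Train samples = 1500 * 65% = 975
Test samples = 1500 - 975
= 525

525


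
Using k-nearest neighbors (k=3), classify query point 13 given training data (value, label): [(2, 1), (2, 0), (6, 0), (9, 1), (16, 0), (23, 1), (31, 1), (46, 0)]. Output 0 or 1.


Distances from query 13:
Point 16 (class 0): distance = 3
Point 9 (class 1): distance = 4
Point 6 (class 0): distance = 7
K=3 nearest neighbors: classes = [0, 1, 0]
Votes for class 1: 1 / 3
Majority vote => class 0

0


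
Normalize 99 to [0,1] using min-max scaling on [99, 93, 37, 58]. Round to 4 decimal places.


Min = 37, Max = 99
Range = 99 - 37 = 62
Scaled = (x - min) / (max - min)
= (99 - 37) / 62
= 62 / 62
= 1.0000

1.0000


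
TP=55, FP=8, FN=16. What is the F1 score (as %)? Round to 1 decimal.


Precision = TP / (TP + FP) = 55 / 63 = 0.873
Recall = TP / (TP + FN) = 55 / 71 = 0.7746
F1 = 2 * P * R / (P + R)
= 2 * 0.873 * 0.7746 / (0.873 + 0.7746)
= 1.3526 / 1.6477
= 0.8209
As percentage: 82.1%

82.1


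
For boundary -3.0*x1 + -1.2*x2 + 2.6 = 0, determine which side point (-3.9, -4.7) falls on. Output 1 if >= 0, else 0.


Compute -3.0 * -3.9 + -1.2 * -4.7 + 2.6
= 11.7 + 5.64 + 2.6
= 19.94
Since 19.94 >= 0, the point is on the positive side.

1


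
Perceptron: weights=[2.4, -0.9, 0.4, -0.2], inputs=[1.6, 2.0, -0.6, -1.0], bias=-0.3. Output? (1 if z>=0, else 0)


z = w . x + b
= 2.4*1.6 + -0.9*2.0 + 0.4*-0.6 + -0.2*-1.0 + -0.3
= 3.84 + -1.8 + -0.24 + 0.2 + -0.3
= 2.0 + -0.3
= 1.7
Since z = 1.7 >= 0, output = 1

1


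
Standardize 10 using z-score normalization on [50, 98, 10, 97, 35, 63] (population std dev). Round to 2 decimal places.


Mean = (50 + 98 + 10 + 97 + 35 + 63) / 6 = 58.8333
Variance = sum((x_i - mean)^2) / n = 1006.4722
Std = sqrt(1006.4722) = 31.7249
Z = (x - mean) / std
= (10 - 58.8333) / 31.7249
= -48.8333 / 31.7249
= -1.54

-1.54


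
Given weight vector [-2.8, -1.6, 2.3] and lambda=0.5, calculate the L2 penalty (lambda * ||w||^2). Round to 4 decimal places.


Squaring each weight:
(-2.8)^2 = 7.84
(-1.6)^2 = 2.56
2.3^2 = 5.29
Sum of squares = 15.69
Penalty = 0.5 * 15.69 = 7.8450

7.8450


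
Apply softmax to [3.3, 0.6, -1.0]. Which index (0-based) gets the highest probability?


Softmax is a monotonic transformation, so it preserves the argmax.
We need to find the index of the maximum logit.
Index 0: 3.3
Index 1: 0.6
Index 2: -1.0
Maximum logit = 3.3 at index 0

0


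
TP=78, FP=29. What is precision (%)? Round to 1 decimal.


Precision = TP / (TP + FP) * 100
= 78 / (78 + 29)
= 78 / 107
= 0.729
= 72.9%

72.9


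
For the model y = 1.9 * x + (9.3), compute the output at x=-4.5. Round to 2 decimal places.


y = 1.9 * -4.5 + (9.3)
= -8.55 + (9.3)
= 0.75

0.75


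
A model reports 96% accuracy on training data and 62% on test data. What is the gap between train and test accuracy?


Gap = train_accuracy - test_accuracy
= 96 - 62
= 34%
This large gap strongly indicates overfitting.

34


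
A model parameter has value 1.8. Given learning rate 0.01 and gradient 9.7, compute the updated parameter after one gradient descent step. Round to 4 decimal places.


w_new = w_old - lr * gradient
= 1.8 - 0.01 * 9.7
= 1.8 - (0.097)
= 1.7030

1.7030


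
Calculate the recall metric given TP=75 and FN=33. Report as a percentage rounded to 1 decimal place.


Recall = TP / (TP + FN) * 100
= 75 / (75 + 33)
= 75 / 108
= 0.6944
= 69.4%

69.4


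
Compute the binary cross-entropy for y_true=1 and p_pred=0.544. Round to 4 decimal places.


For y=1: Loss = -log(p)
= -log(0.544)
= -(-0.6088)
= 0.6088

0.6088


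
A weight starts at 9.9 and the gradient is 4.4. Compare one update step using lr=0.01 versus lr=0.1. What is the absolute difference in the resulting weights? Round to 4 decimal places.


With lr=0.01: w_new = 9.9 - 0.01 * 4.4 = 9.856
With lr=0.1: w_new = 9.9 - 0.1 * 4.4 = 9.46
Absolute difference = |9.856 - 9.46|
= 0.3960

0.3960


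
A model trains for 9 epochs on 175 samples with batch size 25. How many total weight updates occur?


Iterations per epoch = 175 / 25 = 7
Total updates = iterations_per_epoch * epochs
= 7 * 9
= 63

63


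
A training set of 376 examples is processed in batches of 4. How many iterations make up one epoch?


Iterations per epoch = dataset_size / batch_size
= 376 / 4
= 94

94


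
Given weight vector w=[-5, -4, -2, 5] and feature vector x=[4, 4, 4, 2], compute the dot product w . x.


Element-wise products:
-5 * 4 = -20
-4 * 4 = -16
-2 * 4 = -8
5 * 2 = 10
Sum = -20 + -16 + -8 + 10
= -34

-34


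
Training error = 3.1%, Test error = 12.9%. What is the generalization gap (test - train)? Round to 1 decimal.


Generalization gap = test_error - train_error
= 12.9 - 3.1
= 9.8%
A moderate gap.

9.8


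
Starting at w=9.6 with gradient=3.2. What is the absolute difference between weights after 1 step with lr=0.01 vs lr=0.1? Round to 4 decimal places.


With lr=0.01: w_new = 9.6 - 0.01 * 3.2 = 9.568
With lr=0.1: w_new = 9.6 - 0.1 * 3.2 = 9.28
Absolute difference = |9.568 - 9.28|
= 0.2880

0.2880


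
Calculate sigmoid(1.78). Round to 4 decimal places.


sigmoid(z) = 1 / (1 + exp(-z))
exp(-(1.78)) = exp(-1.78) = 0.1686
1 + 0.1686 = 1.1686
1 / 1.1686 = 0.8557

0.8557


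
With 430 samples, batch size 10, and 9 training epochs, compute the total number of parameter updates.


Iterations per epoch = 430 / 10 = 43
Total updates = iterations_per_epoch * epochs
= 43 * 9
= 387

387


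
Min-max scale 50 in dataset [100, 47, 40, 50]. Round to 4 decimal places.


Min = 40, Max = 100
Range = 100 - 40 = 60
Scaled = (x - min) / (max - min)
= (50 - 40) / 60
= 10 / 60
= 0.1667

0.1667


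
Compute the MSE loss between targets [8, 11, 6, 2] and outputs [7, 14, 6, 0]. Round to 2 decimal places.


Differences: [1, -3, 0, 2]
Squared errors: [1, 9, 0, 4]
Sum of squared errors = 14
MSE = 14 / 4 = 3.50

3.50


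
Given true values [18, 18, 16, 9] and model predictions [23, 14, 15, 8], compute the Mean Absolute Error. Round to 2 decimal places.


Absolute errors: [5, 4, 1, 1]
Sum of absolute errors = 11
MAE = 11 / 4 = 2.75

2.75


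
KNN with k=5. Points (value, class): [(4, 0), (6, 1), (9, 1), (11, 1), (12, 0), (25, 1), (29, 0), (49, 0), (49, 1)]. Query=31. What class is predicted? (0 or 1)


Distances from query 31:
Point 29 (class 0): distance = 2
Point 25 (class 1): distance = 6
Point 49 (class 0): distance = 18
Point 49 (class 1): distance = 18
Point 12 (class 0): distance = 19
K=5 nearest neighbors: classes = [0, 1, 0, 1, 0]
Votes for class 1: 2 / 5
Majority vote => class 0

0


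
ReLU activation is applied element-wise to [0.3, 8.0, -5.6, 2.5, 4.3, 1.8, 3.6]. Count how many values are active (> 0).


ReLU(x) = max(0, x) for each element:
ReLU(0.3) = 0.3
ReLU(8.0) = 8.0
ReLU(-5.6) = 0
ReLU(2.5) = 2.5
ReLU(4.3) = 4.3
ReLU(1.8) = 1.8
ReLU(3.6) = 3.6
Active neurons (>0): 6

6


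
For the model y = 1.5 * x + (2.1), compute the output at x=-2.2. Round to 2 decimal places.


y = 1.5 * -2.2 + (2.1)
= -3.3 + (2.1)
= -1.20

-1.20


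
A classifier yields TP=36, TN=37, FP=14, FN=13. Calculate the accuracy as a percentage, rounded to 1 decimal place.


Accuracy = (TP + TN) / (TP + TN + FP + FN) * 100
= (36 + 37) / (36 + 37 + 14 + 13)
= 73 / 100
= 0.73
= 73.0%

73.0


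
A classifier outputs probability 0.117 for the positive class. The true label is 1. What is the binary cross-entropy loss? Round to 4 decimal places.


For y=1: Loss = -log(p)
= -log(0.117)
= -(-2.1456)
= 2.1456

2.1456


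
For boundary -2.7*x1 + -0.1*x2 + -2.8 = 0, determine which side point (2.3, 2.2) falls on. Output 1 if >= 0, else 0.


Compute -2.7 * 2.3 + -0.1 * 2.2 + -2.8
= -6.21 + -0.22 + -2.8
= -9.23
Since -9.23 < 0, the point is on the negative side.

0


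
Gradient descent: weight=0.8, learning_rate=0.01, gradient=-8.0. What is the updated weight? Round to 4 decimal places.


w_new = w_old - lr * gradient
= 0.8 - 0.01 * -8.0
= 0.8 - (-0.08)
= 0.8800

0.8800
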